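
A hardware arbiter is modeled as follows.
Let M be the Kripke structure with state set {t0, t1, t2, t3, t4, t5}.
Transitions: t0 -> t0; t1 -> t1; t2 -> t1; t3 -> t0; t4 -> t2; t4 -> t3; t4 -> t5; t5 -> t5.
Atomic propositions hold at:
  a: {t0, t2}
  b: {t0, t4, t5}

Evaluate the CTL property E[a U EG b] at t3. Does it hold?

No

EG b: greatest fixpoint, start Z0 = {t0, t4, t5}, keep only states in Sat with some successor in Z. Already a fixed point.
Sat(EG b) = {t0, t4, t5}
E[a U EG b]: least fixpoint, start Z0 = Sat(EG b) = {t0, t4, t5}, add states in Sat(a) with some successor in Z. Already a fixed point.
Sat(E[a U EG b]) = {t0, t4, t5}
t3 ∉ Sat(E[a U EG b]) = {t0, t4, t5}, so the formula does not hold at t3.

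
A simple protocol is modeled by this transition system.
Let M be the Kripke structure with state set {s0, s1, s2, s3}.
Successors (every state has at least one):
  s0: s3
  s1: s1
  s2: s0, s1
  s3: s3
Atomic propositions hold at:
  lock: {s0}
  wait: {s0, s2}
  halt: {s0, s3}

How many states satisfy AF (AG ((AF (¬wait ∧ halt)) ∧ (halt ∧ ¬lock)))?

Sat(¬wait) = {s1, s3}
Sat(¬wait ∧ halt) = {s3}
AF (¬wait ∧ halt): least fixpoint, start Z0 = {s3}, add states with every successor in Z. Z1 = {s0, s3}; fixed.
Sat(AF (¬wait ∧ halt)) = {s0, s3}
Sat(¬lock) = {s1, s2, s3}
Sat(halt ∧ ¬lock) = {s3}
Sat((AF (¬wait ∧ halt)) ∧ (halt ∧ ¬lock)) = {s3}
AG ((AF (¬wait ∧ halt)) ∧ (halt ∧ ¬lock)): greatest fixpoint, start Z0 = {s3}, keep only states in Sat with every successor in Z. Already a fixed point.
Sat(AG ((AF (¬wait ∧ halt)) ∧ (halt ∧ ¬lock))) = {s3}
AF (AG ((AF (¬wait ∧ halt)) ∧ (halt ∧ ¬lock))): least fixpoint, start Z0 = {s3}, add states with every successor in Z. Z1 = {s0, s3}; fixed.
Sat(AF (AG ((AF (¬wait ∧ halt)) ∧ (halt ∧ ¬lock)))) = {s0, s3}
|Sat(AF (AG ((AF (¬wait ∧ halt)) ∧ (halt ∧ ¬lock))))| = |{s0, s3}| = 2.

2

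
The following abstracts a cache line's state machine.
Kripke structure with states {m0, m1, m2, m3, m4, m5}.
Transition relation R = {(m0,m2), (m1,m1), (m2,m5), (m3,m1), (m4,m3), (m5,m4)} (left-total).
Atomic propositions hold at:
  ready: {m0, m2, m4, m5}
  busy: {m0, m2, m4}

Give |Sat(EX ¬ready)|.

Sat(¬ready) = {m1, m3}
Sat(EX ¬ready) = {s : some successor in {m1, m3}} = {m1, m3, m4}
|Sat(EX ¬ready)| = |{m1, m3, m4}| = 3.

3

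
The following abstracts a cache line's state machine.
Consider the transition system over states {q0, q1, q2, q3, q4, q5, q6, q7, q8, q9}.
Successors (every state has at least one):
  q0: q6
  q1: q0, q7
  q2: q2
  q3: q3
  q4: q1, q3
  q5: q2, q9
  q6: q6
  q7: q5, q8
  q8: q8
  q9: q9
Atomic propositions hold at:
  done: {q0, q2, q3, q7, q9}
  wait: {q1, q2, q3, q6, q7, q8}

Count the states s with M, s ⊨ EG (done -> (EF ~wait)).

Sat(~wait) = {q0, q4, q5, q9}
EF ~wait: least fixpoint, start Z0 = {q0, q4, q5, q9}, add states with some successor in Z. Z1 = {q0, q1, q4, q5, q7, q9}; fixed.
Sat(EF ~wait) = {q0, q1, q4, q5, q7, q9}
Sat(done -> (EF ~wait)) = {q0, q1, q4, q5, q6, q7, q8, q9}
EG (done -> (EF ~wait)): greatest fixpoint, start Z0 = {q0, q1, q4, q5, q6, q7, q8, q9}, keep only states in Sat with some successor in Z. Already a fixed point.
Sat(EG (done -> (EF ~wait))) = {q0, q1, q4, q5, q6, q7, q8, q9}
|Sat(EG (done -> (EF ~wait)))| = |{q0, q1, q4, q5, q6, q7, q8, q9}| = 8.

8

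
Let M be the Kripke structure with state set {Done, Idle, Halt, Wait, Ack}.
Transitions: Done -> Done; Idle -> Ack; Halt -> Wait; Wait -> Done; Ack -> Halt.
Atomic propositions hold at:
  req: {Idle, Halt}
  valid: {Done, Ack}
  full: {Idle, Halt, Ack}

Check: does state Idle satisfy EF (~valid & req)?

Yes

Sat(~valid) = {Idle, Halt, Wait}
Sat(~valid & req) = {Idle, Halt}
EF (~valid & req): least fixpoint, start Z0 = {Idle, Halt}, add states with some successor in Z. Z1 = {Idle, Halt, Ack}; fixed.
Sat(EF (~valid & req)) = {Idle, Halt, Ack}
Idle ∈ Sat(EF (~valid & req)) = {Idle, Halt, Ack}, so the formula holds at Idle.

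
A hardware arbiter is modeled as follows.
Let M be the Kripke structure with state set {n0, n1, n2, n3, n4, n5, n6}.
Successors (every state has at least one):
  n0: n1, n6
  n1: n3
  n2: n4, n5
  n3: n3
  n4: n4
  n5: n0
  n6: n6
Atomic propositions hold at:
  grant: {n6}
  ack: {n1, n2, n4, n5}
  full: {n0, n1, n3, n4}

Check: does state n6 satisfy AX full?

No

Sat(AX full) = {s : every successor in {n0, n1, n3, n4}} = {n1, n3, n4, n5}
n6 ∉ Sat(AX full) = {n1, n3, n4, n5}, so the formula does not hold at n6.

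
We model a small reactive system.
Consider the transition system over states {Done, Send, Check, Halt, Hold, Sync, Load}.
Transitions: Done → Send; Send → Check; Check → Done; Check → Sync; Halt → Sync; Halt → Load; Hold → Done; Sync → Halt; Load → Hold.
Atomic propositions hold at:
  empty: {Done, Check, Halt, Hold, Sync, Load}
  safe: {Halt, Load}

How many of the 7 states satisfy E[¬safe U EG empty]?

Sat(¬safe) = {Done, Send, Check, Hold, Sync}
EG empty: greatest fixpoint, start Z0 = {Done, Check, Halt, Hold, Sync, Load}, keep only states in Sat with some successor in Z. Z1 = {Check, Halt, Hold, Sync, Load}; Z2 = {Check, Halt, Sync, Load}; Z3 = {Check, Halt, Sync}; fixed.
Sat(EG empty) = {Check, Halt, Sync}
E[¬safe U EG empty]: least fixpoint, start Z0 = Sat(EG empty) = {Check, Halt, Sync}, add states in Sat(¬safe) with some successor in Z. Z1 = {Send, Check, Halt, Sync}; Z2 = {Done, Send, Check, Halt, Sync}; Z3 = {Done, Send, Check, Halt, Hold, Sync}; fixed.
Sat(E[¬safe U EG empty]) = {Done, Send, Check, Halt, Hold, Sync}
|Sat(E[¬safe U EG empty])| = |{Done, Send, Check, Halt, Hold, Sync}| = 6.

6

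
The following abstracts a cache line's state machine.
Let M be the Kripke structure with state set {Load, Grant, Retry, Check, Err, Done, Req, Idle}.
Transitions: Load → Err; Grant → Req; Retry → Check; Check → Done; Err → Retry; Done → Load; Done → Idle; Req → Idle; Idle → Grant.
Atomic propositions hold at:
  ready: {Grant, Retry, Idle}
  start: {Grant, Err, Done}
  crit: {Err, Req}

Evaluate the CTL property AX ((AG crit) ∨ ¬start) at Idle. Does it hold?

No

AG crit: greatest fixpoint, start Z0 = {Err, Req}, keep only states in Sat with every successor in Z. Z1 = ∅; fixed.
Sat(AG crit) = ∅
Sat(¬start) = {Load, Retry, Check, Req, Idle}
Sat((AG crit) ∨ ¬start) = {Load, Retry, Check, Req, Idle}
Sat(AX ((AG crit) ∨ ¬start)) = {s : every successor in {Load, Retry, Check, Req, Idle}} = {Grant, Retry, Err, Done, Req}
Idle ∉ Sat(AX ((AG crit) ∨ ¬start)) = {Grant, Retry, Err, Done, Req}, so the formula does not hold at Idle.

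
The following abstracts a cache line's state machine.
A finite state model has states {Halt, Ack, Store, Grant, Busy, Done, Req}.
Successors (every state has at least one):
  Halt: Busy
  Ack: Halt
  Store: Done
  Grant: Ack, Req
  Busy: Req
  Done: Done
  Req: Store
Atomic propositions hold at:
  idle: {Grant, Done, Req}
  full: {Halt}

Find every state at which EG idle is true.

{Done}

EG idle: greatest fixpoint, start Z0 = {Grant, Done, Req}, keep only states in Sat with some successor in Z. Z1 = {Grant, Done}; Z2 = {Done}; fixed.
Sat(EG idle) = {Done}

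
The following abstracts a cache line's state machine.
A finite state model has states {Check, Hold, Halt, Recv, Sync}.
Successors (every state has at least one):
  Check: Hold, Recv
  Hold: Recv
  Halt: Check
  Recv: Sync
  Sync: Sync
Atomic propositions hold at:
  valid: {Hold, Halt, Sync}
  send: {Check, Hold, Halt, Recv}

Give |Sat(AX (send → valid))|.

2

Sat(send → valid) = {Hold, Halt, Sync}
Sat(AX (send → valid)) = {s : every successor in {Hold, Halt, Sync}} = {Recv, Sync}
|Sat(AX (send → valid))| = |{Recv, Sync}| = 2.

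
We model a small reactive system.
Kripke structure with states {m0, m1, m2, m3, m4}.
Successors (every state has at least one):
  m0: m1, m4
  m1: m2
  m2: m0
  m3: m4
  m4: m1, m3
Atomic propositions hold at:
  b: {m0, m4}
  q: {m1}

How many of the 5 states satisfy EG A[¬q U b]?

4

Sat(¬q) = {m0, m2, m3, m4}
A[¬q U b]: least fixpoint, start Z0 = Sat(b) = {m0, m4}, add states in Sat(¬q) with every successor in Z. Z1 = {m0, m2, m3, m4}; fixed.
Sat(A[¬q U b]) = {m0, m2, m3, m4}
EG A[¬q U b]: greatest fixpoint, start Z0 = {m0, m2, m3, m4}, keep only states in Sat with some successor in Z. Already a fixed point.
Sat(EG A[¬q U b]) = {m0, m2, m3, m4}
|Sat(EG A[¬q U b])| = |{m0, m2, m3, m4}| = 4.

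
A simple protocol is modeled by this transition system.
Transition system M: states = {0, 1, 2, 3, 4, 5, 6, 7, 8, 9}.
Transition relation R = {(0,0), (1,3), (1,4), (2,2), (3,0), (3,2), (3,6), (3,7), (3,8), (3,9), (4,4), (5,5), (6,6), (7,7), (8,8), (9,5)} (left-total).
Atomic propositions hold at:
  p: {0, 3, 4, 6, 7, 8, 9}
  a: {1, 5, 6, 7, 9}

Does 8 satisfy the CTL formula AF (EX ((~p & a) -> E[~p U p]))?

Sat(~p) = {1, 2, 5}
Sat(~p & a) = {1, 5}
E[~p U p]: least fixpoint, start Z0 = Sat(p) = {0, 3, 4, 6, 7, 8, 9}, add states in Sat(~p) with some successor in Z. Z1 = {0, 1, 3, 4, 6, 7, 8, 9}; fixed.
Sat(E[~p U p]) = {0, 1, 3, 4, 6, 7, 8, 9}
Sat((~p & a) -> E[~p U p]) = {0, 1, 2, 3, 4, 6, 7, 8, 9}
Sat(EX ((~p & a) -> E[~p U p])) = {s : some successor in {0, 1, 2, 3, 4, 6, 7, 8, 9}} = {0, 1, 2, 3, 4, 6, 7, 8}
AF (EX ((~p & a) -> E[~p U p])): least fixpoint, start Z0 = {0, 1, 2, 3, 4, 6, 7, 8}, add states with every successor in Z. Already a fixed point.
Sat(AF (EX ((~p & a) -> E[~p U p]))) = {0, 1, 2, 3, 4, 6, 7, 8}
8 ∈ Sat(AF (EX ((~p & a) -> E[~p U p]))) = {0, 1, 2, 3, 4, 6, 7, 8}, so the formula holds at 8.

Yes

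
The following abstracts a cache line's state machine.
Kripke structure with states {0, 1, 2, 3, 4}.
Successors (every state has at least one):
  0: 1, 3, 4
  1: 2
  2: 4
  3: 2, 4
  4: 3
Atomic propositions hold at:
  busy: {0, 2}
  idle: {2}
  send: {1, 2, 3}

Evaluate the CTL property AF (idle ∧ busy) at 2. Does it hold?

Sat(idle ∧ busy) = {2}
AF (idle ∧ busy): least fixpoint, start Z0 = {2}, add states with every successor in Z. Z1 = {1, 2}; fixed.
Sat(AF (idle ∧ busy)) = {1, 2}
2 ∈ Sat(AF (idle ∧ busy)) = {1, 2}, so the formula holds at 2.

Yes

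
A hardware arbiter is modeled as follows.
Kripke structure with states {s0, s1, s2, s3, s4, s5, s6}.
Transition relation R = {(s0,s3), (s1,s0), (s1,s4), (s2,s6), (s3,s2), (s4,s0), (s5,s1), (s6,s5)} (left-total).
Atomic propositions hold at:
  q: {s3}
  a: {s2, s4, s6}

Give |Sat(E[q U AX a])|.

Sat(AX a) = {s : every successor in {s2, s4, s6}} = {s2, s3}
E[q U AX a]: least fixpoint, start Z0 = Sat(AX a) = {s2, s3}, add states in Sat(q) with some successor in Z. Already a fixed point.
Sat(E[q U AX a]) = {s2, s3}
|Sat(E[q U AX a])| = |{s2, s3}| = 2.

2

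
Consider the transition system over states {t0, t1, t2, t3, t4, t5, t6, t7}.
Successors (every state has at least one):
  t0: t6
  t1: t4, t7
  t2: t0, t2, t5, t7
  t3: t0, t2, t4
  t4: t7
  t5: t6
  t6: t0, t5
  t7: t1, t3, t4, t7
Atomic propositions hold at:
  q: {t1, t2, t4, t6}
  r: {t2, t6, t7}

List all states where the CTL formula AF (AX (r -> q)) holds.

Sat(r -> q) = {t0, t1, t2, t3, t4, t5, t6}
Sat(AX (r -> q)) = {s : every successor in {t0, t1, t2, t3, t4, t5, t6}} = {t0, t3, t5, t6}
AF (AX (r -> q)): least fixpoint, start Z0 = {t0, t3, t5, t6}, add states with every successor in Z. Already a fixed point.
Sat(AF (AX (r -> q))) = {t0, t3, t5, t6}

{t0, t3, t5, t6}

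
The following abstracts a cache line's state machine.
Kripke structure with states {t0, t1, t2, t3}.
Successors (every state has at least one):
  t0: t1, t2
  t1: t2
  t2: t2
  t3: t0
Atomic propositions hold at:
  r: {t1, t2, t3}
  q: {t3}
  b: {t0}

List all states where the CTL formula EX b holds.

Sat(EX b) = {s : some successor in {t0}} = {t3}

{t3}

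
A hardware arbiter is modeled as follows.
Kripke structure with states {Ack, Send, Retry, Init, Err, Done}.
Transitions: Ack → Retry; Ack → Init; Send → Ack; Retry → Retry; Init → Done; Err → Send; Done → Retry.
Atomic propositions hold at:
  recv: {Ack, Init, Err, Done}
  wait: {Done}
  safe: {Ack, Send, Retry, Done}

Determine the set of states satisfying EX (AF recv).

{Ack, Send, Init, Err}

AF recv: least fixpoint, start Z0 = {Ack, Init, Err, Done}, add states with every successor in Z. Z1 = {Ack, Send, Init, Err, Done}; fixed.
Sat(AF recv) = {Ack, Send, Init, Err, Done}
Sat(EX (AF recv)) = {s : some successor in {Ack, Send, Init, Err, Done}} = {Ack, Send, Init, Err}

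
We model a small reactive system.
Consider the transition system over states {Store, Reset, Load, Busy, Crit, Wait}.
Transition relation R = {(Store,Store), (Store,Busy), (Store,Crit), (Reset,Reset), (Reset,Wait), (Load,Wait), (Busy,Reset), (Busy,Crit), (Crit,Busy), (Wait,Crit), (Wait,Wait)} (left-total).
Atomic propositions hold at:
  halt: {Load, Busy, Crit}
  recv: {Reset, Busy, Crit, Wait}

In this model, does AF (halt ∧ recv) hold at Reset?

No

Sat(halt ∧ recv) = {Busy, Crit}
AF (halt ∧ recv): least fixpoint, start Z0 = {Busy, Crit}, add states with every successor in Z. Already a fixed point.
Sat(AF (halt ∧ recv)) = {Busy, Crit}
Reset ∉ Sat(AF (halt ∧ recv)) = {Busy, Crit}, so the formula does not hold at Reset.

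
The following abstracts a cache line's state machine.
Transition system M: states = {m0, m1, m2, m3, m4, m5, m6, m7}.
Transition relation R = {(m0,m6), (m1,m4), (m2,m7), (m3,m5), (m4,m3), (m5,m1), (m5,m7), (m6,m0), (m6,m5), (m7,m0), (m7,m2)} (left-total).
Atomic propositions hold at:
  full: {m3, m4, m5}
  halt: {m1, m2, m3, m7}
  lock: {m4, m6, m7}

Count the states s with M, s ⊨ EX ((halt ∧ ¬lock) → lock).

7

Sat(¬lock) = {m0, m1, m2, m3, m5}
Sat(halt ∧ ¬lock) = {m1, m2, m3}
Sat((halt ∧ ¬lock) → lock) = {m0, m4, m5, m6, m7}
Sat(EX ((halt ∧ ¬lock) → lock)) = {s : some successor in {m0, m4, m5, m6, m7}} = {m0, m1, m2, m3, m5, m6, m7}
|Sat(EX ((halt ∧ ¬lock) → lock))| = |{m0, m1, m2, m3, m5, m6, m7}| = 7.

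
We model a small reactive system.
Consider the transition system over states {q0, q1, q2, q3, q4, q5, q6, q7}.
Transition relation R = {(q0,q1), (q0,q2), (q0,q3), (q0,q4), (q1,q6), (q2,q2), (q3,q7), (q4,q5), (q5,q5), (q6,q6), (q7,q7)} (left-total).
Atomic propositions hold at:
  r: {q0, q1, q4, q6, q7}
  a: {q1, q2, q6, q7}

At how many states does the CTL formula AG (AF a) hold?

5

AF a: least fixpoint, start Z0 = {q1, q2, q6, q7}, add states with every successor in Z. Z1 = {q1, q2, q3, q6, q7}; fixed.
Sat(AF a) = {q1, q2, q3, q6, q7}
AG (AF a): greatest fixpoint, start Z0 = {q1, q2, q3, q6, q7}, keep only states in Sat with every successor in Z. Already a fixed point.
Sat(AG (AF a)) = {q1, q2, q3, q6, q7}
|Sat(AG (AF a))| = |{q1, q2, q3, q6, q7}| = 5.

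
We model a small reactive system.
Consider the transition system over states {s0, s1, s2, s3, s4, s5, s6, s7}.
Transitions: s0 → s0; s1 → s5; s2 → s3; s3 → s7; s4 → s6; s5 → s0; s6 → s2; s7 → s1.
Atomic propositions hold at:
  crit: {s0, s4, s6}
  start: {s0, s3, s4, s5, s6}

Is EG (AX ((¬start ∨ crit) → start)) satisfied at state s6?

No

Sat(¬start) = {s1, s2, s7}
Sat(¬start ∨ crit) = {s0, s1, s2, s4, s6, s7}
Sat((¬start ∨ crit) → start) = {s0, s3, s4, s5, s6}
Sat(AX ((¬start ∨ crit) → start)) = {s : every successor in {s0, s3, s4, s5, s6}} = {s0, s1, s2, s4, s5}
EG (AX ((¬start ∨ crit) → start)): greatest fixpoint, start Z0 = {s0, s1, s2, s4, s5}, keep only states in Sat with some successor in Z. Z1 = {s0, s1, s5}; fixed.
Sat(EG (AX ((¬start ∨ crit) → start))) = {s0, s1, s5}
s6 ∉ Sat(EG (AX ((¬start ∨ crit) → start))) = {s0, s1, s5}, so the formula does not hold at s6.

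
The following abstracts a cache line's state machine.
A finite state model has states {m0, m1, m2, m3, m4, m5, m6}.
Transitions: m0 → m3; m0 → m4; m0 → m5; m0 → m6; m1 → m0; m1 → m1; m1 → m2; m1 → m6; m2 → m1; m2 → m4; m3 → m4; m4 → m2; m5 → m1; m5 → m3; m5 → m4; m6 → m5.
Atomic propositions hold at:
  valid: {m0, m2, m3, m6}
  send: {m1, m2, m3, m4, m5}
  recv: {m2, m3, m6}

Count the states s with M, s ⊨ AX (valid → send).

5

Sat(valid → send) = {m1, m2, m3, m4, m5}
Sat(AX (valid → send)) = {s : every successor in {m1, m2, m3, m4, m5}} = {m2, m3, m4, m5, m6}
|Sat(AX (valid → send))| = |{m2, m3, m4, m5, m6}| = 5.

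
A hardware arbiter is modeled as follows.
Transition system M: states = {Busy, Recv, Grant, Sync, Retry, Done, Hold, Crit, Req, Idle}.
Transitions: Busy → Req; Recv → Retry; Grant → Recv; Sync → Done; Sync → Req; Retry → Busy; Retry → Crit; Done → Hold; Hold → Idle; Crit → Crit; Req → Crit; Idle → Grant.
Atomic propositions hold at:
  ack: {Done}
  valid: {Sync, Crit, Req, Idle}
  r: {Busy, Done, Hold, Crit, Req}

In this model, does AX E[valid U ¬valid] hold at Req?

No

Sat(¬valid) = {Busy, Recv, Grant, Retry, Done, Hold}
E[valid U ¬valid]: least fixpoint, start Z0 = Sat(¬valid) = {Busy, Recv, Grant, Retry, Done, Hold}, add states in Sat(valid) with some successor in Z. Z1 = {Busy, Recv, Grant, Sync, Retry, Done, Hold, Idle}; fixed.
Sat(E[valid U ¬valid]) = {Busy, Recv, Grant, Sync, Retry, Done, Hold, Idle}
Sat(AX E[valid U ¬valid]) = {s : every successor in {Busy, Recv, Grant, Sync, Retry, Done, Hold, Idle}} = {Recv, Grant, Done, Hold, Idle}
Req ∉ Sat(AX E[valid U ¬valid]) = {Recv, Grant, Done, Hold, Idle}, so the formula does not hold at Req.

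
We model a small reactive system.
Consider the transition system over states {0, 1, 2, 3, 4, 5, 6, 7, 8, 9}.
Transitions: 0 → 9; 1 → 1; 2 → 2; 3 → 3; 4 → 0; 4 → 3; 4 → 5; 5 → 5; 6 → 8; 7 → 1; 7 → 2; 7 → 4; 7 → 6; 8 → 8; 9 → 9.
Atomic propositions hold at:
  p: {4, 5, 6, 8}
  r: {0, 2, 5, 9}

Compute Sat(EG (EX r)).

{0, 2, 4, 5, 7, 9}

Sat(EX r) = {s : some successor in {0, 2, 5, 9}} = {0, 2, 4, 5, 7, 9}
EG (EX r): greatest fixpoint, start Z0 = {0, 2, 4, 5, 7, 9}, keep only states in Sat with some successor in Z. Already a fixed point.
Sat(EG (EX r)) = {0, 2, 4, 5, 7, 9}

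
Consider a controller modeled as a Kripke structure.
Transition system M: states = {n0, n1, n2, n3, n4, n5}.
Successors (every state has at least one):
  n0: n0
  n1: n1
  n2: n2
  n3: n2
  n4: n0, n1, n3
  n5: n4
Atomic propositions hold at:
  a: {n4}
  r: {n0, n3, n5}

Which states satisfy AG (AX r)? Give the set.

{n0}

Sat(AX r) = {s : every successor in {n0, n3, n5}} = {n0}
AG (AX r): greatest fixpoint, start Z0 = {n0}, keep only states in Sat with every successor in Z. Already a fixed point.
Sat(AG (AX r)) = {n0}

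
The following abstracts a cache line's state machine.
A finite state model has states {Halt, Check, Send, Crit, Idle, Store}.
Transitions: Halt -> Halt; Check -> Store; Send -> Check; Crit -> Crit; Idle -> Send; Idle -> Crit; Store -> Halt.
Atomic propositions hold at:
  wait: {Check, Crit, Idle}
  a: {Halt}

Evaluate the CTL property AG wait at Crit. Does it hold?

AG wait: greatest fixpoint, start Z0 = {Check, Crit, Idle}, keep only states in Sat with every successor in Z. Z1 = {Crit}; fixed.
Sat(AG wait) = {Crit}
Crit ∈ Sat(AG wait) = {Crit}, so the formula holds at Crit.

Yes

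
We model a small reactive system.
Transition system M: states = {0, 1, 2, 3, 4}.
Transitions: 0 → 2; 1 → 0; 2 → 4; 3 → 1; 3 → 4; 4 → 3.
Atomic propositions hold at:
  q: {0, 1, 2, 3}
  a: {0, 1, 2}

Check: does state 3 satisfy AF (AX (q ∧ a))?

No

Sat(q ∧ a) = {0, 1, 2}
Sat(AX (q ∧ a)) = {s : every successor in {0, 1, 2}} = {0, 1}
AF (AX (q ∧ a)): least fixpoint, start Z0 = {0, 1}, add states with every successor in Z. Already a fixed point.
Sat(AF (AX (q ∧ a))) = {0, 1}
3 ∉ Sat(AF (AX (q ∧ a))) = {0, 1}, so the formula does not hold at 3.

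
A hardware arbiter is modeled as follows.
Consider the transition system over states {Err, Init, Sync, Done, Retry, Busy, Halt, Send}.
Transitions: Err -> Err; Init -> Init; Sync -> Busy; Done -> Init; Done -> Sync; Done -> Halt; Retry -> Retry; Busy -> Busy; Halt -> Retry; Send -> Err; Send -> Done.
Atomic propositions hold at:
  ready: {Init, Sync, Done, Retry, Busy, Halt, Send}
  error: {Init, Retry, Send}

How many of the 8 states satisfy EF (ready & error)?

5

Sat(ready & error) = {Init, Retry, Send}
EF (ready & error): least fixpoint, start Z0 = {Init, Retry, Send}, add states with some successor in Z. Z1 = {Init, Done, Retry, Halt, Send}; fixed.
Sat(EF (ready & error)) = {Init, Done, Retry, Halt, Send}
|Sat(EF (ready & error))| = |{Init, Done, Retry, Halt, Send}| = 5.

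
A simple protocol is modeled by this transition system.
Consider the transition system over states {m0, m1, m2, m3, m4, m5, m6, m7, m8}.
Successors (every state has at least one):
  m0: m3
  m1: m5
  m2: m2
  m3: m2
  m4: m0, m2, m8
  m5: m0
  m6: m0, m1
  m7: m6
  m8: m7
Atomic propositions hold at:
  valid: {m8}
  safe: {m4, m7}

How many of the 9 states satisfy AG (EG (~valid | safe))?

Sat(~valid) = {m0, m1, m2, m3, m4, m5, m6, m7}
Sat(~valid | safe) = {m0, m1, m2, m3, m4, m5, m6, m7}
EG (~valid | safe): greatest fixpoint, start Z0 = {m0, m1, m2, m3, m4, m5, m6, m7}, keep only states in Sat with some successor in Z. Already a fixed point.
Sat(EG (~valid | safe)) = {m0, m1, m2, m3, m4, m5, m6, m7}
AG (EG (~valid | safe)): greatest fixpoint, start Z0 = {m0, m1, m2, m3, m4, m5, m6, m7}, keep only states in Sat with every successor in Z. Z1 = {m0, m1, m2, m3, m5, m6, m7}; fixed.
Sat(AG (EG (~valid | safe))) = {m0, m1, m2, m3, m5, m6, m7}
|Sat(AG (EG (~valid | safe)))| = |{m0, m1, m2, m3, m5, m6, m7}| = 7.

7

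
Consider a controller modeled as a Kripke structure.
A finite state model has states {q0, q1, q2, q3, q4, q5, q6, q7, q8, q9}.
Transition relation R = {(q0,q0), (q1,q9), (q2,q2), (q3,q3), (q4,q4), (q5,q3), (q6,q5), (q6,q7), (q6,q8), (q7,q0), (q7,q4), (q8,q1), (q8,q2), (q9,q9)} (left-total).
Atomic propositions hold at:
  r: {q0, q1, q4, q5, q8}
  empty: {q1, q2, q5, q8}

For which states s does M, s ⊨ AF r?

AF r: least fixpoint, start Z0 = {q0, q1, q4, q5, q8}, add states with every successor in Z. Z1 = {q0, q1, q4, q5, q7, q8}; Z2 = {q0, q1, q4, q5, q6, q7, q8}; fixed.
Sat(AF r) = {q0, q1, q4, q5, q6, q7, q8}

{q0, q1, q4, q5, q6, q7, q8}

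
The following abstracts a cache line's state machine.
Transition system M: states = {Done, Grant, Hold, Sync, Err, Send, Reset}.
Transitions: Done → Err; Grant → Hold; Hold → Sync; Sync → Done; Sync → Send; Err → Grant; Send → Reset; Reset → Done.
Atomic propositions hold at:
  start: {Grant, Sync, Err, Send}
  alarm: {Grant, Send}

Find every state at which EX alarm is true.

Sat(EX alarm) = {s : some successor in {Grant, Send}} = {Sync, Err}

{Sync, Err}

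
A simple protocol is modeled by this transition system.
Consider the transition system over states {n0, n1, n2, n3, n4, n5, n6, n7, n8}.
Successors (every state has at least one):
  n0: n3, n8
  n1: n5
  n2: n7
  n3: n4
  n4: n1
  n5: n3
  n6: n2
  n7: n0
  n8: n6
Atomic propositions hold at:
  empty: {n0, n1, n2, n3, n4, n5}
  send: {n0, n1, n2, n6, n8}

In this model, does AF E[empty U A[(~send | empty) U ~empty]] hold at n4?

No

Sat(~send) = {n3, n4, n5, n7}
Sat(~send | empty) = {n0, n1, n2, n3, n4, n5, n7}
Sat(~empty) = {n6, n7, n8}
A[(~send | empty) U ~empty]: least fixpoint, start Z0 = Sat(~empty) = {n6, n7, n8}, add states in Sat(~send | empty) with every successor in Z. Z1 = {n2, n6, n7, n8}; fixed.
Sat(A[(~send | empty) U ~empty]) = {n2, n6, n7, n8}
E[empty U A[(~send | empty) U ~empty]]: least fixpoint, start Z0 = Sat(A[(~send | empty) U ~empty]) = {n2, n6, n7, n8}, add states in Sat(empty) with some successor in Z. Z1 = {n0, n2, n6, n7, n8}; fixed.
Sat(E[empty U A[(~send | empty) U ~empty]]) = {n0, n2, n6, n7, n8}
AF E[empty U A[(~send | empty) U ~empty]]: least fixpoint, start Z0 = {n0, n2, n6, n7, n8}, add states with every successor in Z. Already a fixed point.
Sat(AF E[empty U A[(~send | empty) U ~empty]]) = {n0, n2, n6, n7, n8}
n4 ∉ Sat(AF E[empty U A[(~send | empty) U ~empty]]) = {n0, n2, n6, n7, n8}, so the formula does not hold at n4.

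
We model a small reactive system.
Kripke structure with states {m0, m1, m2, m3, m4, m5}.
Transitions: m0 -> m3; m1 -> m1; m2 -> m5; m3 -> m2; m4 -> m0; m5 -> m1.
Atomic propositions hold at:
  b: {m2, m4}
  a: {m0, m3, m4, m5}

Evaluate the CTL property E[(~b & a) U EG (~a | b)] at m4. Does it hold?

Sat(~b) = {m0, m1, m3, m5}
Sat(~b & a) = {m0, m3, m5}
Sat(~a) = {m1, m2}
Sat(~a | b) = {m1, m2, m4}
EG (~a | b): greatest fixpoint, start Z0 = {m1, m2, m4}, keep only states in Sat with some successor in Z. Z1 = {m1}; fixed.
Sat(EG (~a | b)) = {m1}
E[(~b & a) U EG (~a | b)]: least fixpoint, start Z0 = Sat(EG (~a | b)) = {m1}, add states in Sat(~b & a) with some successor in Z. Z1 = {m1, m5}; fixed.
Sat(E[(~b & a) U EG (~a | b)]) = {m1, m5}
m4 ∉ Sat(E[(~b & a) U EG (~a | b)]) = {m1, m5}, so the formula does not hold at m4.

No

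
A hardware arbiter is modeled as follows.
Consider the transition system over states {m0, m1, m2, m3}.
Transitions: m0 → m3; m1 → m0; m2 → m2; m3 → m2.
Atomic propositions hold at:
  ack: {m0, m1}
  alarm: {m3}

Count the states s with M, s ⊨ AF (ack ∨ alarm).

Sat(ack ∨ alarm) = {m0, m1, m3}
AF (ack ∨ alarm): least fixpoint, start Z0 = {m0, m1, m3}, add states with every successor in Z. Already a fixed point.
Sat(AF (ack ∨ alarm)) = {m0, m1, m3}
|Sat(AF (ack ∨ alarm))| = |{m0, m1, m3}| = 3.

3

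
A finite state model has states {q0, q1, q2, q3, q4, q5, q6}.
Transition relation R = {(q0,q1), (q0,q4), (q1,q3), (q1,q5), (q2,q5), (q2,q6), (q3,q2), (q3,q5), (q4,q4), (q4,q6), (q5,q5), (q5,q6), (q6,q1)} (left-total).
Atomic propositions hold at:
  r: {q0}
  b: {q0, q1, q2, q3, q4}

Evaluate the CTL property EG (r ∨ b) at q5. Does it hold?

No

Sat(r ∨ b) = {q0, q1, q2, q3, q4}
EG (r ∨ b): greatest fixpoint, start Z0 = {q0, q1, q2, q3, q4}, keep only states in Sat with some successor in Z. Z1 = {q0, q1, q3, q4}; Z2 = {q0, q1, q4}; Z3 = {q0, q4}; fixed.
Sat(EG (r ∨ b)) = {q0, q4}
q5 ∉ Sat(EG (r ∨ b)) = {q0, q4}, so the formula does not hold at q5.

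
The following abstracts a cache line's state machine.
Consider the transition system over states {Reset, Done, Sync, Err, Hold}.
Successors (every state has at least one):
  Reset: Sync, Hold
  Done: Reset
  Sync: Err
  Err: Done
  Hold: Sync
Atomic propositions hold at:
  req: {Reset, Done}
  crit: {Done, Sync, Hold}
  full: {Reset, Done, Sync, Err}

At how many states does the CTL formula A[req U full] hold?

4

A[req U full]: least fixpoint, start Z0 = Sat(full) = {Reset, Done, Sync, Err}, add states in Sat(req) with every successor in Z. Already a fixed point.
Sat(A[req U full]) = {Reset, Done, Sync, Err}
|Sat(A[req U full])| = |{Reset, Done, Sync, Err}| = 4.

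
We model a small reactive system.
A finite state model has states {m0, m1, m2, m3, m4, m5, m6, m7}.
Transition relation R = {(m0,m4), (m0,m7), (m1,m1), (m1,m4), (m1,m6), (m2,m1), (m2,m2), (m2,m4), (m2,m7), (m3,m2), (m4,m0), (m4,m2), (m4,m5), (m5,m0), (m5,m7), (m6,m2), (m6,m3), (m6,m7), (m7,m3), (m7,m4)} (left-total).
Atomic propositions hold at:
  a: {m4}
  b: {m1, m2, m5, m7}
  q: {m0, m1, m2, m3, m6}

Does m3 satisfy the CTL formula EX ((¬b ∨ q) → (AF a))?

No

Sat(¬b) = {m0, m3, m4, m6}
Sat(¬b ∨ q) = {m0, m1, m2, m3, m4, m6}
AF a: least fixpoint, start Z0 = {m4}, add states with every successor in Z. Already a fixed point.
Sat(AF a) = {m4}
Sat((¬b ∨ q) → (AF a)) = {m4, m5, m7}
Sat(EX ((¬b ∨ q) → (AF a))) = {s : some successor in {m4, m5, m7}} = {m0, m1, m2, m4, m5, m6, m7}
m3 ∉ Sat(EX ((¬b ∨ q) → (AF a))) = {m0, m1, m2, m4, m5, m6, m7}, so the formula does not hold at m3.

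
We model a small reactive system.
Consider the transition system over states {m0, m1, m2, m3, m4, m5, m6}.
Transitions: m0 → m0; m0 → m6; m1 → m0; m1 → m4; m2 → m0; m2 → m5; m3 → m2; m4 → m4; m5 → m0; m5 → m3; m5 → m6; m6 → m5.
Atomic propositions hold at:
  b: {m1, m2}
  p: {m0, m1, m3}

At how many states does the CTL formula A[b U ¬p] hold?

Sat(¬p) = {m2, m4, m5, m6}
A[b U ¬p]: least fixpoint, start Z0 = Sat(¬p) = {m2, m4, m5, m6}, add states in Sat(b) with every successor in Z. Already a fixed point.
Sat(A[b U ¬p]) = {m2, m4, m5, m6}
|Sat(A[b U ¬p])| = |{m2, m4, m5, m6}| = 4.

4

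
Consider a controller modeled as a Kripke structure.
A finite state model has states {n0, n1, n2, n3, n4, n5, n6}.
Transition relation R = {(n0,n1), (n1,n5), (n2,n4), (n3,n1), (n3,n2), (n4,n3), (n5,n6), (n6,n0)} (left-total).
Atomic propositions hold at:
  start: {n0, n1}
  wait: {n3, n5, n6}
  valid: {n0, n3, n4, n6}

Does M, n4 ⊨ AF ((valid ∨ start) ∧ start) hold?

No

Sat(valid ∨ start) = {n0, n1, n3, n4, n6}
Sat((valid ∨ start) ∧ start) = {n0, n1}
AF ((valid ∨ start) ∧ start): least fixpoint, start Z0 = {n0, n1}, add states with every successor in Z. Z1 = {n0, n1, n6}; Z2 = {n0, n1, n5, n6}; fixed.
Sat(AF ((valid ∨ start) ∧ start)) = {n0, n1, n5, n6}
n4 ∉ Sat(AF ((valid ∨ start) ∧ start)) = {n0, n1, n5, n6}, so the formula does not hold at n4.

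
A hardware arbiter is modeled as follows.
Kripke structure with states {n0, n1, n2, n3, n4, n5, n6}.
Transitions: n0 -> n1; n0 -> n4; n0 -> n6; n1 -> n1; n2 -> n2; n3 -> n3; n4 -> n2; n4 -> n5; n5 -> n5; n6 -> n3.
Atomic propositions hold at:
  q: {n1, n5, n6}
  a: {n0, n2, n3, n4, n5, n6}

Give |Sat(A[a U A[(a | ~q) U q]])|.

3

Sat(~q) = {n0, n2, n3, n4}
Sat(a | ~q) = {n0, n2, n3, n4, n5, n6}
A[(a | ~q) U q]: least fixpoint, start Z0 = Sat(q) = {n1, n5, n6}, add states in Sat(a | ~q) with every successor in Z. Already a fixed point.
Sat(A[(a | ~q) U q]) = {n1, n5, n6}
A[a U A[(a | ~q) U q]]: least fixpoint, start Z0 = Sat(A[(a | ~q) U q]) = {n1, n5, n6}, add states in Sat(a) with every successor in Z. Already a fixed point.
Sat(A[a U A[(a | ~q) U q]]) = {n1, n5, n6}
|Sat(A[a U A[(a | ~q) U q]])| = |{n1, n5, n6}| = 3.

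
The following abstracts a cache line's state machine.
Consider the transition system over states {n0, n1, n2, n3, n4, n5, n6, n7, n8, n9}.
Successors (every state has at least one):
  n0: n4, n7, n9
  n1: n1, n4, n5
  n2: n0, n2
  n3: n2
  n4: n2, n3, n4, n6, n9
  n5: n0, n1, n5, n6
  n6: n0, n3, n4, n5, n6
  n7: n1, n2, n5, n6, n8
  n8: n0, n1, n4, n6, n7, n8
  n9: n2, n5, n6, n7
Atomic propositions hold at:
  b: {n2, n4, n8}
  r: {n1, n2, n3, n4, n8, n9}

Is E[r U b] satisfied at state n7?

No

E[r U b]: least fixpoint, start Z0 = Sat(b) = {n2, n4, n8}, add states in Sat(r) with some successor in Z. Z1 = {n1, n2, n3, n4, n8, n9}; fixed.
Sat(E[r U b]) = {n1, n2, n3, n4, n8, n9}
n7 ∉ Sat(E[r U b]) = {n1, n2, n3, n4, n8, n9}, so the formula does not hold at n7.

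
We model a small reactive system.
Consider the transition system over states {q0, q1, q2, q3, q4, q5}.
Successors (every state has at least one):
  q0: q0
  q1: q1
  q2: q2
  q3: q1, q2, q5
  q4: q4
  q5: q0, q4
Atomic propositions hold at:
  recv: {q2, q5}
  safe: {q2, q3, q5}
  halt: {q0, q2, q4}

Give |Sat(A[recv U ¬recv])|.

Sat(¬recv) = {q0, q1, q3, q4}
A[recv U ¬recv]: least fixpoint, start Z0 = Sat(¬recv) = {q0, q1, q3, q4}, add states in Sat(recv) with every successor in Z. Z1 = {q0, q1, q3, q4, q5}; fixed.
Sat(A[recv U ¬recv]) = {q0, q1, q3, q4, q5}
|Sat(A[recv U ¬recv])| = |{q0, q1, q3, q4, q5}| = 5.

5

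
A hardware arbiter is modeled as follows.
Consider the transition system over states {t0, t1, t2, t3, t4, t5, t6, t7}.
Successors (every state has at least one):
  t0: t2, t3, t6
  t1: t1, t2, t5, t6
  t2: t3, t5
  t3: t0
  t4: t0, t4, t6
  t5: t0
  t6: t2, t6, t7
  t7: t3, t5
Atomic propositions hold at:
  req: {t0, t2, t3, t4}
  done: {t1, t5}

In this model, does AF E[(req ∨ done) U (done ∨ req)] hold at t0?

Sat(req ∨ done) = {t0, t1, t2, t3, t4, t5}
Sat(done ∨ req) = {t0, t1, t2, t3, t4, t5}
E[(req ∨ done) U (done ∨ req)]: least fixpoint, start Z0 = Sat((done ∨ req)) = {t0, t1, t2, t3, t4, t5}, add states in Sat(req ∨ done) with some successor in Z. Already a fixed point.
Sat(E[(req ∨ done) U (done ∨ req)]) = {t0, t1, t2, t3, t4, t5}
AF E[(req ∨ done) U (done ∨ req)]: least fixpoint, start Z0 = {t0, t1, t2, t3, t4, t5}, add states with every successor in Z. Z1 = {t0, t1, t2, t3, t4, t5, t7}; fixed.
Sat(AF E[(req ∨ done) U (done ∨ req)]) = {t0, t1, t2, t3, t4, t5, t7}
t0 ∈ Sat(AF E[(req ∨ done) U (done ∨ req)]) = {t0, t1, t2, t3, t4, t5, t7}, so the formula holds at t0.

Yes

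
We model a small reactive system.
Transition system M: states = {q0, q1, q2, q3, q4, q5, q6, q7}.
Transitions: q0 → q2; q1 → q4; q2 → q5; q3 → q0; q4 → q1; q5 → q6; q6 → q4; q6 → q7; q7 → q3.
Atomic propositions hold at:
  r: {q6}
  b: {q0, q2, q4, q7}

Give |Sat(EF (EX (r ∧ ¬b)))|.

6

Sat(¬b) = {q1, q3, q5, q6}
Sat(r ∧ ¬b) = {q6}
Sat(EX (r ∧ ¬b)) = {s : some successor in {q6}} = {q5}
EF (EX (r ∧ ¬b)): least fixpoint, start Z0 = {q5}, add states with some successor in Z. Z1 = {q2, q5}; Z2 = {q0, q2, q5}; Z3 = {q0, q2, q3, q5}; Z4 = {q0, q2, q3, q5, q7}; Z5 = {q0, q2, q3, q5, q6, q7}; fixed.
Sat(EF (EX (r ∧ ¬b))) = {q0, q2, q3, q5, q6, q7}
|Sat(EF (EX (r ∧ ¬b)))| = |{q0, q2, q3, q5, q6, q7}| = 6.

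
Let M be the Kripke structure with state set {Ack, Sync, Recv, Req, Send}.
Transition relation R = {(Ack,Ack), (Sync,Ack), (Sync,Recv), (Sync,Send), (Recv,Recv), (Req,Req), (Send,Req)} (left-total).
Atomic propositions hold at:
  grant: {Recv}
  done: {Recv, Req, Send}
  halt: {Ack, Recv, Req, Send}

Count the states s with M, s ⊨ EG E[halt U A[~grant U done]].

3

Sat(~grant) = {Ack, Sync, Req, Send}
A[~grant U done]: least fixpoint, start Z0 = Sat(done) = {Recv, Req, Send}, add states in Sat(~grant) with every successor in Z. Already a fixed point.
Sat(A[~grant U done]) = {Recv, Req, Send}
E[halt U A[~grant U done]]: least fixpoint, start Z0 = Sat(A[~grant U done]) = {Recv, Req, Send}, add states in Sat(halt) with some successor in Z. Already a fixed point.
Sat(E[halt U A[~grant U done]]) = {Recv, Req, Send}
EG E[halt U A[~grant U done]]: greatest fixpoint, start Z0 = {Recv, Req, Send}, keep only states in Sat with some successor in Z. Already a fixed point.
Sat(EG E[halt U A[~grant U done]]) = {Recv, Req, Send}
|Sat(EG E[halt U A[~grant U done]])| = |{Recv, Req, Send}| = 3.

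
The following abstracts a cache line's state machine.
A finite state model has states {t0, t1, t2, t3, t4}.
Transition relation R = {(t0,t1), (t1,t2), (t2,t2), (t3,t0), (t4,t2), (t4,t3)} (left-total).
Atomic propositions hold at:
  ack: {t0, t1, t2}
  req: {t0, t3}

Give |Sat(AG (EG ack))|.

3

EG ack: greatest fixpoint, start Z0 = {t0, t1, t2}, keep only states in Sat with some successor in Z. Already a fixed point.
Sat(EG ack) = {t0, t1, t2}
AG (EG ack): greatest fixpoint, start Z0 = {t0, t1, t2}, keep only states in Sat with every successor in Z. Already a fixed point.
Sat(AG (EG ack)) = {t0, t1, t2}
|Sat(AG (EG ack))| = |{t0, t1, t2}| = 3.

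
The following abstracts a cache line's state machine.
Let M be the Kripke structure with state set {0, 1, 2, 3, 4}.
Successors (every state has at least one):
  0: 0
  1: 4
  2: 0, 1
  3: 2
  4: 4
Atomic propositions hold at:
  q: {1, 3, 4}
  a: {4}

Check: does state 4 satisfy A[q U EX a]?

Sat(EX a) = {s : some successor in {4}} = {1, 4}
A[q U EX a]: least fixpoint, start Z0 = Sat(EX a) = {1, 4}, add states in Sat(q) with every successor in Z. Already a fixed point.
Sat(A[q U EX a]) = {1, 4}
4 ∈ Sat(A[q U EX a]) = {1, 4}, so the formula holds at 4.

Yes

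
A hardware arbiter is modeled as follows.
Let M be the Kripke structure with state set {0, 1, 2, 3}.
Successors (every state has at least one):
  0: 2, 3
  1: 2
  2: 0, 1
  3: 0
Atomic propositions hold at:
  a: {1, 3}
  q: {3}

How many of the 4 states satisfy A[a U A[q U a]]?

2

A[q U a]: least fixpoint, start Z0 = Sat(a) = {1, 3}, add states in Sat(q) with every successor in Z. Already a fixed point.
Sat(A[q U a]) = {1, 3}
A[a U A[q U a]]: least fixpoint, start Z0 = Sat(A[q U a]) = {1, 3}, add states in Sat(a) with every successor in Z. Already a fixed point.
Sat(A[a U A[q U a]]) = {1, 3}
|Sat(A[a U A[q U a]])| = |{1, 3}| = 2.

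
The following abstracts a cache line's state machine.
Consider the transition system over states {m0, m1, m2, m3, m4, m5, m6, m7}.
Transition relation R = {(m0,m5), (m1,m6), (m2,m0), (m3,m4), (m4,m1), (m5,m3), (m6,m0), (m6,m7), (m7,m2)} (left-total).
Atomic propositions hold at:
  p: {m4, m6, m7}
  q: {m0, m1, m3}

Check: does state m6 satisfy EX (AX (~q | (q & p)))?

Yes

Sat(~q) = {m2, m4, m5, m6, m7}
Sat(q & p) = ∅
Sat(~q | (q & p)) = {m2, m4, m5, m6, m7}
Sat(AX (~q | (q & p))) = {s : every successor in {m2, m4, m5, m6, m7}} = {m0, m1, m3, m7}
Sat(EX (AX (~q | (q & p)))) = {s : some successor in {m0, m1, m3, m7}} = {m2, m4, m5, m6}
m6 ∈ Sat(EX (AX (~q | (q & p)))) = {m2, m4, m5, m6}, so the formula holds at m6.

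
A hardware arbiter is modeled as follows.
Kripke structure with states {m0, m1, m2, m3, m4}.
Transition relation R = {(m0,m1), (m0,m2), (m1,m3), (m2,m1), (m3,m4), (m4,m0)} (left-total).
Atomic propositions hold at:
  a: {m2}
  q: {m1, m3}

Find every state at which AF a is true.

AF a: least fixpoint, start Z0 = {m2}, add states with every successor in Z. Already a fixed point.
Sat(AF a) = {m2}

{m2}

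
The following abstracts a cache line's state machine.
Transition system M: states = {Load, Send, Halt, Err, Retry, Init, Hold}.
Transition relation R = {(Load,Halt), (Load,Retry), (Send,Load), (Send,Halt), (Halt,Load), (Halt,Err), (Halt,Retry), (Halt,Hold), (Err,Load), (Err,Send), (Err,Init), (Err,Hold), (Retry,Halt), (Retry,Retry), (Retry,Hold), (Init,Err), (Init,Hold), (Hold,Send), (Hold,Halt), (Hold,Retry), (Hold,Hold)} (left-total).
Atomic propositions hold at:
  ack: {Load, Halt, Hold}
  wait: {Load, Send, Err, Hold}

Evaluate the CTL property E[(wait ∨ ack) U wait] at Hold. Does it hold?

Yes

Sat(wait ∨ ack) = {Load, Send, Halt, Err, Hold}
E[(wait ∨ ack) U wait]: least fixpoint, start Z0 = Sat(wait) = {Load, Send, Err, Hold}, add states in Sat(wait ∨ ack) with some successor in Z. Z1 = {Load, Send, Halt, Err, Hold}; fixed.
Sat(E[(wait ∨ ack) U wait]) = {Load, Send, Halt, Err, Hold}
Hold ∈ Sat(E[(wait ∨ ack) U wait]) = {Load, Send, Halt, Err, Hold}, so the formula holds at Hold.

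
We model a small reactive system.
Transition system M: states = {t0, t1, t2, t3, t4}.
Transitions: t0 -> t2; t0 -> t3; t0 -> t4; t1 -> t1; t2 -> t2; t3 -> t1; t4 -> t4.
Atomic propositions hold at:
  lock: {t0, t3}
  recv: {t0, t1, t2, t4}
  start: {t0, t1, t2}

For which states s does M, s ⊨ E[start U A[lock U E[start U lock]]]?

{t0, t3}

E[start U lock]: least fixpoint, start Z0 = Sat(lock) = {t0, t3}, add states in Sat(start) with some successor in Z. Already a fixed point.
Sat(E[start U lock]) = {t0, t3}
A[lock U E[start U lock]]: least fixpoint, start Z0 = Sat(E[start U lock]) = {t0, t3}, add states in Sat(lock) with every successor in Z. Already a fixed point.
Sat(A[lock U E[start U lock]]) = {t0, t3}
E[start U A[lock U E[start U lock]]]: least fixpoint, start Z0 = Sat(A[lock U E[start U lock]]) = {t0, t3}, add states in Sat(start) with some successor in Z. Already a fixed point.
Sat(E[start U A[lock U E[start U lock]]]) = {t0, t3}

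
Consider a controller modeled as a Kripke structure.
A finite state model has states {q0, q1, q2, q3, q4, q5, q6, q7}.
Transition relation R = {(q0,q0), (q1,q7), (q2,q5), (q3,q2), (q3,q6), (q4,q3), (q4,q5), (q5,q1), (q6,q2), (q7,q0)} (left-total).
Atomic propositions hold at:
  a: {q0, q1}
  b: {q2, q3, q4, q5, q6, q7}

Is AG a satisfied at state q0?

AG a: greatest fixpoint, start Z0 = {q0, q1}, keep only states in Sat with every successor in Z. Z1 = {q0}; fixed.
Sat(AG a) = {q0}
q0 ∈ Sat(AG a) = {q0}, so the formula holds at q0.

Yes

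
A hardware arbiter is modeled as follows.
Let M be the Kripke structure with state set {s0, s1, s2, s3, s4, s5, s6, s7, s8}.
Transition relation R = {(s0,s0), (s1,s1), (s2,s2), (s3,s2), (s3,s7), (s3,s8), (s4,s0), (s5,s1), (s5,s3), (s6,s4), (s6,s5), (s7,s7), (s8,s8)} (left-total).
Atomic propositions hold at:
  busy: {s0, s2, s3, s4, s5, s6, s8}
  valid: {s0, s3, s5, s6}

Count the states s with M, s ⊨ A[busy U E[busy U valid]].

5

E[busy U valid]: least fixpoint, start Z0 = Sat(valid) = {s0, s3, s5, s6}, add states in Sat(busy) with some successor in Z. Z1 = {s0, s3, s4, s5, s6}; fixed.
Sat(E[busy U valid]) = {s0, s3, s4, s5, s6}
A[busy U E[busy U valid]]: least fixpoint, start Z0 = Sat(E[busy U valid]) = {s0, s3, s4, s5, s6}, add states in Sat(busy) with every successor in Z. Already a fixed point.
Sat(A[busy U E[busy U valid]]) = {s0, s3, s4, s5, s6}
|Sat(A[busy U E[busy U valid]])| = |{s0, s3, s4, s5, s6}| = 5.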